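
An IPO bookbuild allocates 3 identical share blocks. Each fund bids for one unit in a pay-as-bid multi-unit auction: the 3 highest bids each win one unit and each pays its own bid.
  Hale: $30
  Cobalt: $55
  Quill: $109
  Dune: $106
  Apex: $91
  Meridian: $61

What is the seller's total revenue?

Total revenue: $306

Sorting: 109 (Quill), 106 (Dune), 91 (Apex), 61 (Meridian), 55 (Cobalt), …
Winners (3 units): Quill, Dune, Apex.
Total revenue = 109 + 106 + 91 = $306.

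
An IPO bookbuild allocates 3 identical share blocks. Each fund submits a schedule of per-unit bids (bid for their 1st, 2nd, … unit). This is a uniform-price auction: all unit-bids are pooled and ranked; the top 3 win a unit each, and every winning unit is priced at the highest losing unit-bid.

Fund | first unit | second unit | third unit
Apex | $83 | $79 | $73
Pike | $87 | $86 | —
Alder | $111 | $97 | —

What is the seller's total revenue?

Total revenue: $258

Merging the schedules and taking the best 3: 111 (Alder-1), 97 (Alder-2), 87 (Pike-1)
Highest rejected unit-bid = $86.
Allocation: Alder 2, Pike 1. Every unit priced at $86.
Revenue = 3 × 86 = $258.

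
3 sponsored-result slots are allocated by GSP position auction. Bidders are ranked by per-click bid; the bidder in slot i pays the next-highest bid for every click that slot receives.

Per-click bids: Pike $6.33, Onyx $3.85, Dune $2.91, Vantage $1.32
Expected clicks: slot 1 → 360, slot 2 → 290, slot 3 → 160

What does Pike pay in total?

Ranked by bid: $6.33 (Pike) > $3.85 (Onyx) > $2.91 (Dune) > $1.32 (Vantage)
Pike holds slot 1 → pays next bid $3.85 × 360 clicks = $1386.00.

Pike pays $1386.00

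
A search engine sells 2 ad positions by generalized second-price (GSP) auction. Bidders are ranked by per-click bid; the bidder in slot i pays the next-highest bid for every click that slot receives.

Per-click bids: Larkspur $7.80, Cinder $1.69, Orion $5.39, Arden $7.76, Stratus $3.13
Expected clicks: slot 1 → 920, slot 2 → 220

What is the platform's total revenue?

Total revenue: $8325.00

Per-click bids in order: $7.80 (Larkspur) > $7.76 (Arden) > $5.39 (Orion) > …
Slot 1: Larkspur pays $7.76 × 920 = $7139.20
Slot 2: Arden pays $5.39 × 220 = $1185.80
Total = $8325.00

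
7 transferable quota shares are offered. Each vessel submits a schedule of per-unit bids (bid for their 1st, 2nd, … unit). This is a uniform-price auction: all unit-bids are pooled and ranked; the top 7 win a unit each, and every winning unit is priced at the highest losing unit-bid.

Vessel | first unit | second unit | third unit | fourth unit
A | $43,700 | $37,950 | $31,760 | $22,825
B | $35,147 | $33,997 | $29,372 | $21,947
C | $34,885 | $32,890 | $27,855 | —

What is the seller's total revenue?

All unit-bids, highest first — top 7: 43,700 (A-1), 37,950 (A-2), 35,147 (B-1), 34,885 (C-1), 33,997 (B-2), 32,890 (C-2), 31,760 (A-3)
First bid not allocated: $29,372.
Allocation: A 3, B 2, C 2. Every unit priced at $29,372.
Revenue = 7 × 29,372 = $205,604.

Total revenue: $205,604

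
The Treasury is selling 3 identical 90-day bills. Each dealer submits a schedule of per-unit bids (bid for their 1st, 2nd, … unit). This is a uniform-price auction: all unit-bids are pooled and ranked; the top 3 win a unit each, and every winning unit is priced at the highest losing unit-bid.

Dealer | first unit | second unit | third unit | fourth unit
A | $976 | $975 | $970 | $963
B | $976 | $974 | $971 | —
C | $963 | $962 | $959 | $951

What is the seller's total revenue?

Total revenue: $2,922

Pooled unit-bids ranked (top 3): 976 (A-1), 976 (B-1), 975 (A-2)
The (k+1)-th unit-bid is $974.
Allocation: A 2, B 1. Every unit priced at $974.
Revenue = 3 × 974 = $2,922.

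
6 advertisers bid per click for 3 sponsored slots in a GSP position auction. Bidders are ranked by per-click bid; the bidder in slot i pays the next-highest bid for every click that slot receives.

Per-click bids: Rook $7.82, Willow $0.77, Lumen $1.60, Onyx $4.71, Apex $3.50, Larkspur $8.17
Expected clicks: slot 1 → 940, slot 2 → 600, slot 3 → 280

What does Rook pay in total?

Sorting advertisers: $8.17 (Larkspur) > $7.82 (Rook) > $4.71 (Onyx) > $3.50 (Apex) > …
Rook holds slot 2 → pays next bid $4.71 × 600 clicks = $2826.00.

Rook pays $2826.00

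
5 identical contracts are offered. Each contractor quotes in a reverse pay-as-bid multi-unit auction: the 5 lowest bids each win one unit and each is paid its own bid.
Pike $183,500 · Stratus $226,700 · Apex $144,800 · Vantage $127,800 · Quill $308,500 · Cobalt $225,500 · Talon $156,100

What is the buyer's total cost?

Total cost: $837,700

Bids ranked low→high: 127,800 (Vantage), 144,800 (Apex), 156,100 (Talon), 183,500 (Pike), 225,500 (Cobalt), 226,700 (Stratus), 308,500 (Quill)
Lowest 5: Vantage, Apex, Talon, Pike, Cobalt.
Total cost = 127,800 + 144,800 + 156,100 + 183,500 + 225,500 = $837,700.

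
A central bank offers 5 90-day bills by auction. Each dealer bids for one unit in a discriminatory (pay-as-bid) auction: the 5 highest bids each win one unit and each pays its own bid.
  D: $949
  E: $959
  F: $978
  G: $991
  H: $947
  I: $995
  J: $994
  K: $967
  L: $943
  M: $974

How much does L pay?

L pays $0

Ordering the bids: 995 (I), 994 (J), 991 (G), 978 (F), 974 (M), 967 (K), 959 (E), …
The 5 highest are I, J, G, F, M.
L does not win → $0.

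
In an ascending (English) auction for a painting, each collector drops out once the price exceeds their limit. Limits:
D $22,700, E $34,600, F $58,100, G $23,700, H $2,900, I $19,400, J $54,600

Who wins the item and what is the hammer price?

F wins at $54,600

Limits ranked: 58,100 (F) > 54,600 (J) > 34,600 (E) > 23,700 (G) > 22,700 (D) > 19,400 (I) > …
J is the last rival to drop out, at $54,600; F remains and wins at that price.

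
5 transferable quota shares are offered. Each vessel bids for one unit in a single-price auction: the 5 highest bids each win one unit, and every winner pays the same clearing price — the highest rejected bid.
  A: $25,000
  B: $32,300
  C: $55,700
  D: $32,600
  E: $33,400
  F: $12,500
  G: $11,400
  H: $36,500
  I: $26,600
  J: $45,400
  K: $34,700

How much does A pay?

Ordering the bids: 55,700 (C), 45,400 (J), 36,500 (H), 34,700 (K), 33,400 (E), 32,600 (D), 32,300 (B), …
The 5 highest are C, J, H, K, E.
Highest unsuccessful bid: $32,600 → clearing price.
A does not win → pays $0.

A pays $0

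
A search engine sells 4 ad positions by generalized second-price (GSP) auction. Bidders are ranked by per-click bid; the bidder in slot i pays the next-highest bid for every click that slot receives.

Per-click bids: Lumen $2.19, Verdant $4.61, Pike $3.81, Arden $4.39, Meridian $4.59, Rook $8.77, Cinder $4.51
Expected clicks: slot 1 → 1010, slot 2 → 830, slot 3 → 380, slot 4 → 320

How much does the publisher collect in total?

Total revenue: $11584.40

Per-click bids in order: $8.77 (Rook) > $4.61 (Verdant) > $4.59 (Meridian) > $4.51 (Cinder) > $4.39 (Arden) > …
Slot 1: Rook pays $4.61 × 1010 = $4656.10
Slot 2: Verdant pays $4.59 × 830 = $3809.70
Slot 3: Meridian pays $4.51 × 380 = $1713.80
Slot 4: Cinder pays $4.39 × 320 = $1404.80
Total = $11584.40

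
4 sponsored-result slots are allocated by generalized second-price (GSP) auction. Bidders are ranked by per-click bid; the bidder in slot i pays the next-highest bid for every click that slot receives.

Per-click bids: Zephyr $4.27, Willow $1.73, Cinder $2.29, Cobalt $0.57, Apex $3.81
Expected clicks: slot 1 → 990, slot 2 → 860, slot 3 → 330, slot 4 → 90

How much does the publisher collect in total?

Total revenue: $6363.50

Per-click bids in order: $4.27 (Zephyr) > $3.81 (Apex) > $2.29 (Cinder) > $1.73 (Willow) > $0.57 (Cobalt)
Slot 1: Zephyr pays $3.81 × 990 = $3771.90
Slot 2: Apex pays $2.29 × 860 = $1969.40
Slot 3: Cinder pays $1.73 × 330 = $570.90
Slot 4: Willow pays $0.57 × 90 = $51.30
Total = $6363.50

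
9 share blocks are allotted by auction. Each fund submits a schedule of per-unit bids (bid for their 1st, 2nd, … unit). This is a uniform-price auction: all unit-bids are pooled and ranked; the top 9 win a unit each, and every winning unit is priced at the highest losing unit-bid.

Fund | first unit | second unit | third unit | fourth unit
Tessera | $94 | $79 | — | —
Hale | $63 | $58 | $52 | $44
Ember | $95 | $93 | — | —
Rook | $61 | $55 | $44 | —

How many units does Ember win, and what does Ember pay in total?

Ember: 2 units, pays $88

All unit-bids, highest first — top 9: 95 (Ember-1), 94 (Tessera-1), 93 (Ember-2), 79 (Tessera-2), 63 (Hale-1), 61 (Rook-1), 58 (Hale-2), 55 (Rook-2), 52 (Hale-3)
Highest rejected unit-bid = $44.
Ember wins 2 unit(s) at $44 each.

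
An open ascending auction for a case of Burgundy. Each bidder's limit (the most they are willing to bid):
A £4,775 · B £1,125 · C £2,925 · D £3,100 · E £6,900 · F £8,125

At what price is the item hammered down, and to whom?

F wins at £6,900

Limits ranked: 8,125 (F) > 6,900 (E) > 4,775 (A) > 3,100 (D) > 2,925 (C) > 1,125 (B)
Bidding ends when E exits at £6,900; F takes it.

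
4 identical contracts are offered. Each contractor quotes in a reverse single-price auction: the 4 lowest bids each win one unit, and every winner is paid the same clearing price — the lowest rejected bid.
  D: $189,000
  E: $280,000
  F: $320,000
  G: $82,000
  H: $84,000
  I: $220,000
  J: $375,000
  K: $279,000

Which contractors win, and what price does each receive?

Bids ranked low→high: 82,000 (G), 84,000 (H), 189,000 (D), 220,000 (I), 279,000 (K), 280,000 (E), …
The 4 lowest are G, H, D, I.
First losing bid is K's $279,000, which sets the uniform price.

G, H, D, I; each is paid $279,000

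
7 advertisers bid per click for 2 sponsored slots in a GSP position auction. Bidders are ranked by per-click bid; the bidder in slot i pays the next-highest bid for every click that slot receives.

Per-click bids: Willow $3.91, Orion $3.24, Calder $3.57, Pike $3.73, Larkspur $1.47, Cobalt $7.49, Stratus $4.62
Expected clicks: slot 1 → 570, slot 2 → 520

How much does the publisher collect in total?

Total revenue: $4666.60

Sorting advertisers: $7.49 (Cobalt) > $4.62 (Stratus) > $3.91 (Willow) > …
Slot 1: Cobalt pays $4.62 × 570 = $2633.40
Slot 2: Stratus pays $3.91 × 520 = $2033.20
Total = $4666.60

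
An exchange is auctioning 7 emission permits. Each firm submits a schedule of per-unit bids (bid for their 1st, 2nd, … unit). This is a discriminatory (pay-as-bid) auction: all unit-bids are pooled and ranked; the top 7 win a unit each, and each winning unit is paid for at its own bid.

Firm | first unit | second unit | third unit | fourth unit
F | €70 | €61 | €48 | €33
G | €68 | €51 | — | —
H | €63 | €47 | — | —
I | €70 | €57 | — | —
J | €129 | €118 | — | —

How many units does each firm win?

F 2, G 1, H 1, I 1, J 2

Pooled unit-bids ranked (top 7): 129 (J-1), 118 (J-2), 70 (F-1), 70 (I-1), 68 (G-1), 63 (H-1), 61 (F-2)
Next rejected bid: €57 (not a price — pay-as-bid).
Allocation: F 2, G 1, H 1, I 1, J 2.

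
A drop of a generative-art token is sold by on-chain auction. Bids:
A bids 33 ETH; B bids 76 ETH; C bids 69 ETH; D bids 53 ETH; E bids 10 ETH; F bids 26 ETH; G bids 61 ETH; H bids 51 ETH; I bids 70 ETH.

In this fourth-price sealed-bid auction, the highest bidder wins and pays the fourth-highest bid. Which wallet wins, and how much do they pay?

Rule: the highest bidder wins and pays the fourth-highest bid.
Bids ranked: 76 (B) > 70 (I) > 69 (C) > 61 (G) > 53 (D) > 51 (H) > …
B wins; payment is bid #4 in the ranking = 61 ETH.

B pays 61 ETH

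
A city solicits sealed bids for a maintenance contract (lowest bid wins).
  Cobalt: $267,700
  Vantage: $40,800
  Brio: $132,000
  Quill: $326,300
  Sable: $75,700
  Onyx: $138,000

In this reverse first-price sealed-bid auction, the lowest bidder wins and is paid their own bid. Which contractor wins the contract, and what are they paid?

Vantage is paid $40,800

Reverse first-price sealed-bid auction: the lowest bidder wins and is paid their own bid.
Sorting bids: 40,800 (Vantage) < 75,700 (Sable) < 132,000 (Brio) < 138,000 (Onyx) < 267,700 (Cobalt) < 326,300 (Quill)
First-price: Vantage is paid what they bid, $40,800.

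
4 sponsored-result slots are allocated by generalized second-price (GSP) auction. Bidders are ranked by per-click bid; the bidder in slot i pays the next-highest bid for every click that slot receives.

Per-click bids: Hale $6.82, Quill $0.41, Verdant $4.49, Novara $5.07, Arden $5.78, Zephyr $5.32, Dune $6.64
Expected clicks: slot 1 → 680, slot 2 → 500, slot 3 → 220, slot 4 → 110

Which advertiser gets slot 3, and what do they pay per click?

Arden; $5.32 per click

Ranked by bid: $6.82 (Hale) > $6.64 (Dune) > $5.78 (Arden) > $5.32 (Zephyr) > $5.07 (Novara) > …
Slot 3 goes to the third-ranked bidder, Arden, who pays the next bid down: $5.32/click.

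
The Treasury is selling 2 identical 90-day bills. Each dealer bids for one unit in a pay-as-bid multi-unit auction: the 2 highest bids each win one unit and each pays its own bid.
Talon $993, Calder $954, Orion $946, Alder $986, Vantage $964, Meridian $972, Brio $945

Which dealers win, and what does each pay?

Talon $993, Alder $986

Ordering the bids: 993 (Talon), 986 (Alder), 972 (Meridian), 964 (Vantage), …
Top 2: Talon, Alder.
Each winner pays its own bid: Talon $993, Alder $986.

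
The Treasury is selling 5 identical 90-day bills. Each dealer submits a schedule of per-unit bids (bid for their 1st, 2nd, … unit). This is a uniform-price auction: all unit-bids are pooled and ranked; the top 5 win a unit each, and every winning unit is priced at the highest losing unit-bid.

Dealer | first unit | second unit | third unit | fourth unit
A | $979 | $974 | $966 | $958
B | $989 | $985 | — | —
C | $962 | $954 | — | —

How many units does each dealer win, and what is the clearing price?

A 3, B 2; clearing price $962

All unit-bids, highest first — top 5: 989 (B-1), 985 (B-2), 979 (A-1), 974 (A-2), 966 (A-3)
Highest rejected unit-bid = $962.
Allocation: A 3, B 2.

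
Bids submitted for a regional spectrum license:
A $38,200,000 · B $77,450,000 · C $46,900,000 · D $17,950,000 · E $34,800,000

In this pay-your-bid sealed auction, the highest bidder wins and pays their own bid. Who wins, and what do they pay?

B pays $77,450,000

Pay-your-bid sealed auction: the highest bidder wins and pays their own bid.
Bids ranked: 77,450,000 (B) > 46,900,000 (C) > 38,200,000 (A) > 34,800,000 (E) > 17,950,000 (D)
B has the highest bid and pays exactly that: $77,450,000.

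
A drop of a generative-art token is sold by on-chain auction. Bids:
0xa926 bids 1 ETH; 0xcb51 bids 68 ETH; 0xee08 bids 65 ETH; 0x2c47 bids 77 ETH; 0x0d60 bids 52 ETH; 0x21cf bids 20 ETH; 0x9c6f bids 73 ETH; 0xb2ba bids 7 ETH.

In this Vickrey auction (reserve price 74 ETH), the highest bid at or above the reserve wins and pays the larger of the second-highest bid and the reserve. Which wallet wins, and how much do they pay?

0x2c47 pays 74 ETH

Rule: the highest bid at or above the reserve wins and pays the larger of the second-highest bid and the reserve.
Sorting bids: 77 (0x2c47) > 73 (0x9c6f) > 68 (0xcb51) > 65 (0xee08) > 52 (0x0d60) > 20 (0x21cf) > …
0x2c47 has the top bid at or above the reserve (77 ETH).
max(second-highest 73 ETH, reserve 74 ETH) = 74 ETH.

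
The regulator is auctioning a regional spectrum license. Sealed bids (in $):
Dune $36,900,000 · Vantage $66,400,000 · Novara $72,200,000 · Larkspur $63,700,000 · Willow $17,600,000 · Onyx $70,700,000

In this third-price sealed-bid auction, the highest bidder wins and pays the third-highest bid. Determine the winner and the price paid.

Third-price sealed-bid auction: the highest bidder wins and pays the third-highest bid.
Bids in order: 72,200,000 (Novara) > 70,700,000 (Onyx) > 66,400,000 (Vantage) > 63,700,000 (Larkspur) > 36,900,000 (Dune) > 17,600,000 (Willow)
Novara is highest; pays the third-highest bid, $66,400,000.

Novara pays $66,400,000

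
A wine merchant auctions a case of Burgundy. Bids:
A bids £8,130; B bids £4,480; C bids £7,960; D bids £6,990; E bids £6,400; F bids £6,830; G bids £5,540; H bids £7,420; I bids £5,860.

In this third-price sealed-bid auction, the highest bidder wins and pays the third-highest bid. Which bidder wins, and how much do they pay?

Bids in order: 8,130 (A) > 7,960 (C) > 7,420 (H) > 6,990 (D) > 6,830 (F) > 6,400 (E) > …
A wins; payment is bid #3 in the ranking = £7,420.

A pays £7,420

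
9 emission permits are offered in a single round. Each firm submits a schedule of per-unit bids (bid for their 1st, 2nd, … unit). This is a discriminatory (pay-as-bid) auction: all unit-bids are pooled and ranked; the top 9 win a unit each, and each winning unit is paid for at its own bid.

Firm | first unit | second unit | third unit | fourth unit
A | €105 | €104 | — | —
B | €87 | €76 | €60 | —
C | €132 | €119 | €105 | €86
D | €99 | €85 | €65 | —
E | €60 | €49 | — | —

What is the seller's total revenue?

Total revenue: €922

Pooled unit-bids ranked (top 9): 132 (C-1), 119 (C-2), 105 (A-1), 105 (C-3), 104 (A-2), 99 (D-1), 87 (B-1), 86 (C-4), 85 (D-2)
Next rejected bid: €76 (not a price — pay-as-bid).
Each winning unit pays its own bid.
Revenue = 132 + 119 + 105 + 105 + 104 + 99 + 87 + 86 + 85 = €922.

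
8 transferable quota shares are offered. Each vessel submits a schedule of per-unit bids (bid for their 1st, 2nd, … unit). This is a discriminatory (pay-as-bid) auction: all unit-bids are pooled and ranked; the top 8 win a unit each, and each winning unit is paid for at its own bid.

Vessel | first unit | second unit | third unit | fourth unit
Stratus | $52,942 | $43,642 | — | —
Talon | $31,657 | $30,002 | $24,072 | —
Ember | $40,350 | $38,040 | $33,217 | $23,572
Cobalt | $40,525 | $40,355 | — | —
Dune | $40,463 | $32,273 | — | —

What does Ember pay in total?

Ember pays $111,607

Pooled unit-bids ranked (top 8): 52,942 (Stratus-1), 43,642 (Stratus-2), 40,525 (Cobalt-1), 40,463 (Dune-1), 40,355 (Cobalt-2), 40,350 (Ember-1), 38,040 (Ember-2), 33,217 (Ember-3)
Next rejected bid: $32,273 (not a price — pay-as-bid).
Ember's winning unit-bids: 40,350 + 38,040 + 33,217 = $111,607.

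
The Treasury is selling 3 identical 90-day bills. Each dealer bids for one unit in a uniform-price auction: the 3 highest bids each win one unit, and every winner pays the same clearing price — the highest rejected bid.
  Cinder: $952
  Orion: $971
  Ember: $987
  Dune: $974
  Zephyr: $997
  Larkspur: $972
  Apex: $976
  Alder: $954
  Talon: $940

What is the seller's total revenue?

Total revenue: $2,922

Bids ranked high→low: 997 (Zephyr), 987 (Ember), 976 (Apex), 974 (Dune), 972 (Larkspur), …
Winners (3 units): Zephyr, Ember, Apex.
First losing bid is Dune's $974, which sets the uniform price.
Total revenue = 3 × $974 = $2,922.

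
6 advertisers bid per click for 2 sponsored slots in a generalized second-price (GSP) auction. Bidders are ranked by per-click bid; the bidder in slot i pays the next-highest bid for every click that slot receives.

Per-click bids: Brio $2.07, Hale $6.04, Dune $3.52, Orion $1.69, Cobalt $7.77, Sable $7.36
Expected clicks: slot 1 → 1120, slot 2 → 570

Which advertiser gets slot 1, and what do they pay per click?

Cobalt; $7.36 per click

Ranked by bid: $7.77 (Cobalt) > $7.36 (Sable) > $6.04 (Hale) > …
Slot 1 goes to the first-ranked bidder, Cobalt, who pays the next bid down: $7.36/click.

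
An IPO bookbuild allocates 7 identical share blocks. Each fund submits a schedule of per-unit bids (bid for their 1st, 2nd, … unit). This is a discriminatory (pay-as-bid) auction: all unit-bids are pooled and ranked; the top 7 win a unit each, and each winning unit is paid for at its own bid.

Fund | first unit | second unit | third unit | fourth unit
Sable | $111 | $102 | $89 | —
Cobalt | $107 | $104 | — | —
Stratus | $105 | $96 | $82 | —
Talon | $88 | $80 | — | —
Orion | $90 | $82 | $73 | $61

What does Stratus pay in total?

Stratus pays $201

Pooled unit-bids ranked (top 7): 111 (Sable-1), 107 (Cobalt-1), 105 (Stratus-1), 104 (Cobalt-2), 102 (Sable-2), 96 (Stratus-2), 90 (Orion-1)
Next rejected bid: $89 (not a price — pay-as-bid).
Stratus's winning unit-bids: 105 + 96 = $201.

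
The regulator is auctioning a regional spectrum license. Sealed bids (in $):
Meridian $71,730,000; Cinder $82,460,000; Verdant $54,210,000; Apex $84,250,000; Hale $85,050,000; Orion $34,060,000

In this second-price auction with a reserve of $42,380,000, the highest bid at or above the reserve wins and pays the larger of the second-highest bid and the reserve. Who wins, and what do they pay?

Second-price auction with a reserve of $42,380,000: the highest bid at or above the reserve wins and pays the larger of the second-highest bid and the reserve.
Sorting bids: 85,050,000 (Hale) > 84,250,000 (Apex) > 82,460,000 (Cinder) > 71,730,000 (Meridian) > 54,210,000 (Verdant) > 34,060,000 (Orion)
Hale has the top bid at or above the reserve ($85,050,000).
max(second-highest $84,250,000, reserve $42,380,000) = $84,250,000; the reserve does not bind.

Hale pays $84,250,000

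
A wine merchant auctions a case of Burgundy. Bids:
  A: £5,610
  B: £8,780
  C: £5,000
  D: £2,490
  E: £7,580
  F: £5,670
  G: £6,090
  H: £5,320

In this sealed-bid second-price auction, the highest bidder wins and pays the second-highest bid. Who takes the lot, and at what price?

Sealed-bid second-price auction: the highest bidder wins and pays the second-highest bid.
Sorting bids: 8,780 (B) > 7,580 (E) > 6,090 (G) > 5,670 (F) > 5,610 (A) > 5,320 (H) > …
B wins with the highest bid; price is set by the runner-up at £7,580.

B pays £7,580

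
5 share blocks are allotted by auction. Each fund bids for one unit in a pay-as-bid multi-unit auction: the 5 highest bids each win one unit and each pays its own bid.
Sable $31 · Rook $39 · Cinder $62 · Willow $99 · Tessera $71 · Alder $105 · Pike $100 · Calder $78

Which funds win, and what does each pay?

Sorting: 105 (Alder), 100 (Pike), 99 (Willow), 78 (Calder), 71 (Tessera), 62 (Cinder), 39 (Rook), …
Winners (5 units): Alder, Pike, Willow, Calder, Tessera.
Each winner pays its own bid: Alder $105, Pike $100, Willow $99, Calder $78, Tessera $71.

Alder $105, Pike $100, Willow $99, Calder $78, Tessera $71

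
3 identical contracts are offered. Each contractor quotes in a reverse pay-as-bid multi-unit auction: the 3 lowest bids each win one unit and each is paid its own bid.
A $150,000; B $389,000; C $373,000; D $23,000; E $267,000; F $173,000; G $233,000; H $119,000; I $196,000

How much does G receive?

Sorting: 23,000 (D), 119,000 (H), 150,000 (A), 173,000 (F), 196,000 (I), …
The 3 lowest are D, H, A.
G does not win → $0.

G is paid $0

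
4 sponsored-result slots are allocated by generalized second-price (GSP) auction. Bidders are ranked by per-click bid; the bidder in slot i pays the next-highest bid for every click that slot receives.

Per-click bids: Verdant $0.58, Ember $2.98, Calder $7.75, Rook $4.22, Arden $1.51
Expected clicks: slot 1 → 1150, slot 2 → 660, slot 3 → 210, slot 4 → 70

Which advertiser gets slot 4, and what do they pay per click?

Per-click bids in order: $7.75 (Calder) > $4.22 (Rook) > $2.98 (Ember) > $1.51 (Arden) > $0.58 (Verdant)
Slot 4 goes to the fourth-ranked bidder, Arden, who pays the next bid down: $0.58/click.

Arden; $0.58 per click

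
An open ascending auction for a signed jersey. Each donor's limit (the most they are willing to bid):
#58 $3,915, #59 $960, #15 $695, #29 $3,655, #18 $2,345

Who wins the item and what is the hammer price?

Rule: the price rises until one bidder remains; the winner pays the price at which the last rival dropped out.
Limits in order: 3,915 (#58) > 3,655 (#29) > 2,345 (#18) > 960 (#59) > 695 (#15)
Once the price passes $3,655, only #58 is left; the hammer falls at #29's limit of $3,655.

#58 wins at $3,655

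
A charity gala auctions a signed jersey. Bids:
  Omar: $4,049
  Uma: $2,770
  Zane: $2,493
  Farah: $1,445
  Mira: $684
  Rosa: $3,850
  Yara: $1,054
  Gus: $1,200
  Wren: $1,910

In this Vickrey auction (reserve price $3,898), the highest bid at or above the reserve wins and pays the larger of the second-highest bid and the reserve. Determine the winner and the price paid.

Omar pays $3,898

Vickrey auction (reserve price $3,898): the highest bid at or above the reserve wins and pays the larger of the second-highest bid and the reserve.
Bids ranked: 4,049 (Omar) > 3,850 (Rosa) > 2,770 (Uma) > 2,493 (Zane) > 1,910 (Wren) > 1,445 (Farah) > …
Omar has the top bid at or above the reserve ($4,049).
max(second-highest $3,850, reserve $3,898) = $3,898.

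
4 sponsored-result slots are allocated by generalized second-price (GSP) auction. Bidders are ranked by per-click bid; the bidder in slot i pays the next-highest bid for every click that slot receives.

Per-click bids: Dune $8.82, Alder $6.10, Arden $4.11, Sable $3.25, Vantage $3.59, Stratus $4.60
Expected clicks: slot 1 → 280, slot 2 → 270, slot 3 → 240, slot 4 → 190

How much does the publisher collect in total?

Total revenue: $4618.50

Per-click bids in order: $8.82 (Dune) > $6.10 (Alder) > $4.60 (Stratus) > $4.11 (Arden) > $3.59 (Vantage) > …
Slot 1: Dune pays $6.10 × 280 = $1708.00
Slot 2: Alder pays $4.60 × 270 = $1242.00
Slot 3: Stratus pays $4.11 × 240 = $986.40
Slot 4: Arden pays $3.59 × 190 = $682.10
Total = $4618.50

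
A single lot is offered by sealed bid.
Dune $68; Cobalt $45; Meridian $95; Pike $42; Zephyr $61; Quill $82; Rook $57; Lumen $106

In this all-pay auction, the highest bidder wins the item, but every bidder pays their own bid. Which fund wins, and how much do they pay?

Sorting bids: 106 (Lumen) > 95 (Meridian) > 82 (Quill) > 68 (Dune) > 61 (Zephyr) > 57 (Rook) > …
Lumen is highest and takes the item; every bidder forfeits their bid.

Lumen pays $106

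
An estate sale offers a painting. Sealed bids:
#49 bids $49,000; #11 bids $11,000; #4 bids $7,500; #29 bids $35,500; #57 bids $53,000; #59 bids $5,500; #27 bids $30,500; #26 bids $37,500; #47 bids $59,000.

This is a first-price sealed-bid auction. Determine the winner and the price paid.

#47 pays $59,000

Rule: the highest bidder wins and pays their own bid.
Bids in order: 59,000 (#47) > 53,000 (#57) > 49,000 (#49) > 37,500 (#26) > 35,500 (#29) > 30,500 (#27) > …
#47 is highest → pays own bid, $59,000.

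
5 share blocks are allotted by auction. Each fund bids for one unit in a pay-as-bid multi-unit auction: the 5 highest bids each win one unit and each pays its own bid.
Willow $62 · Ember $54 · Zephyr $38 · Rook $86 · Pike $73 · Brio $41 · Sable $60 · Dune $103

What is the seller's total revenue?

Total revenue: $384

Bids ranked high→low: 103 (Dune), 86 (Rook), 73 (Pike), 62 (Willow), 60 (Sable), 54 (Ember), 41 (Brio), …
Top 5: Dune, Rook, Pike, Willow, Sable.
Total revenue = 103 + 86 + 73 + 62 + 60 = $384.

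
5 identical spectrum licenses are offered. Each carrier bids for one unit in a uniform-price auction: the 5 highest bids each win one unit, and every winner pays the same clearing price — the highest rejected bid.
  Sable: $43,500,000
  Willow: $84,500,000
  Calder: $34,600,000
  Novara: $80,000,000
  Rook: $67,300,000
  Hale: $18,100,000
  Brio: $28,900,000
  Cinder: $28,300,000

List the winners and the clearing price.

Willow, Novara, Rook, Sable, Calder; each pays $28,900,000

Bids ranked high→low: 84,500,000 (Willow), 80,000,000 (Novara), 67,300,000 (Rook), 43,500,000 (Sable), 34,600,000 (Calder), 28,900,000 (Brio), 28,300,000 (Cinder), …
Winners (5 units): Willow, Novara, Rook, Sable, Calder.
Highest unsuccessful bid: $28,900,000 → clearing price.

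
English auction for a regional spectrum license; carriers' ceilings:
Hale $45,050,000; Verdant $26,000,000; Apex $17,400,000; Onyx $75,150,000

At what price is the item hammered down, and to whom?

Onyx wins at $45,050,000

Rule: the price rises until one bidder remains; the winner pays the price at which the last rival dropped out.
Limits in order: 75,150,000 (Onyx) > 45,050,000 (Hale) > 26,000,000 (Verdant) > 17,400,000 (Apex)
Hale is the last rival to drop out, at $45,050,000; Onyx remains and wins at that price.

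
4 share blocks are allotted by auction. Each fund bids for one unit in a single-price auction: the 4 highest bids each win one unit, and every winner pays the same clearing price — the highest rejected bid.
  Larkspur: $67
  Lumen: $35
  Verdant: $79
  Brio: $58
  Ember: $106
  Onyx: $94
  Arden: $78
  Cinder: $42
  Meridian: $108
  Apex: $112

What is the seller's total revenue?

Ordering the bids: 112 (Apex), 108 (Meridian), 106 (Ember), 94 (Onyx), 79 (Verdant), 78 (Arden), …
The 4 highest are Apex, Meridian, Ember, Onyx.
Clearing price = highest rejected bid = $79.
Total revenue = 4 × $79 = $316.

Total revenue: $316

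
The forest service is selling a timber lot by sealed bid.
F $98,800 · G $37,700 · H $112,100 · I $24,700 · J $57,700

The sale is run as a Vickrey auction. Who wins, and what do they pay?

H pays $98,800

Rule: the highest bidder wins and pays the second-highest bid.
Bids in order: 112,100 (H) > 98,800 (F) > 57,700 (J) > 37,700 (G) > 24,700 (I)
H wins with the highest bid; price is set by the runner-up at $98,800.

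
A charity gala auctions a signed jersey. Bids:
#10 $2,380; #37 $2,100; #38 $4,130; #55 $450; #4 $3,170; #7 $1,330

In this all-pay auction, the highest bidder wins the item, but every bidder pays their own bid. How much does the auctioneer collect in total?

Total revenue: $13,560

Rule: the highest bidder wins the item, but every bidder pays their own bid.
Sorting bids: 4,130 (#38) > 3,170 (#4) > 2,380 (#10) > 2,100 (#37) > 1,330 (#7) > 450 (#55)
#38 wins with the top bid; all bids are sunk regardless.
Every bidder forfeits their bid regardless of winning.
Revenue = 2,380 + 2,100 + 4,130 + 450 + 3,170 + 1,330 = $13,560.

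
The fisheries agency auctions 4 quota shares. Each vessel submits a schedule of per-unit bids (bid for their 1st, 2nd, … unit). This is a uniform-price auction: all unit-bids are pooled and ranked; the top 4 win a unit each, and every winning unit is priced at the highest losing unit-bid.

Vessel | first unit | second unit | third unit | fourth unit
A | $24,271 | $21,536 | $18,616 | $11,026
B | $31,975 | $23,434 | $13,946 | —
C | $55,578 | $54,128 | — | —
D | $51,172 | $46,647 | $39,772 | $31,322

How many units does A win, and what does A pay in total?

Pooled unit-bids ranked (top 4): 55,578 (C-1), 54,128 (C-2), 51,172 (D-1), 46,647 (D-2)
The (k+1)-th unit-bid is $39,772.
A wins 0 unit(s) at $39,772 each.

A: 0 units, pays $0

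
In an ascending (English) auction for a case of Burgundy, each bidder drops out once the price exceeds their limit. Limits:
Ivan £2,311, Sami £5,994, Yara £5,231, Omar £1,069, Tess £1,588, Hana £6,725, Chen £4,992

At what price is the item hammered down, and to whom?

Hana wins at £5,994

Limits in order: 6,725 (Hana) > 5,994 (Sami) > 5,231 (Yara) > 4,992 (Chen) > 2,311 (Ivan) > 1,588 (Tess) > …
Sami is the last rival to drop out, at £5,994; Hana remains and wins at that price.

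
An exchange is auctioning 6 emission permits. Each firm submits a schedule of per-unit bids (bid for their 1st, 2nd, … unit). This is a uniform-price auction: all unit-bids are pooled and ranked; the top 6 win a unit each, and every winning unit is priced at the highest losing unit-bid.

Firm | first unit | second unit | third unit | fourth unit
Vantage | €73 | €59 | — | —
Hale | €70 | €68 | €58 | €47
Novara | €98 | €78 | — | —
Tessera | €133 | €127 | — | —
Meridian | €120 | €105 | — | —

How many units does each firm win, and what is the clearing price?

Meridian 2, Novara 2, Tessera 2; clearing price €73

Pooled unit-bids ranked (top 6): 133 (Tessera-1), 127 (Tessera-2), 120 (Meridian-1), 105 (Meridian-2), 98 (Novara-1), 78 (Novara-2)
Highest rejected unit-bid = €73.
Allocation: Meridian 2, Novara 2, Tessera 2.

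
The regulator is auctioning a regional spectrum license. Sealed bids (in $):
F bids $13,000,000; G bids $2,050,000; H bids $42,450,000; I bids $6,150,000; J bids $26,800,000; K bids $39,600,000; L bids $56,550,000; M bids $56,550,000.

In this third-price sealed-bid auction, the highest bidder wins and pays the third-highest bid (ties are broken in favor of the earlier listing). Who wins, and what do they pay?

Bids in order: 56,550,000 (L) > 56,550,000 (M) > 42,450,000 (H) > 39,600,000 (K) > 26,800,000 (J) > 13,000,000 (F) > …
Tie at $56,550,000 → L wins by tie-break.
L is highest; pays the third-highest bid, $42,450,000.

L pays $42,450,000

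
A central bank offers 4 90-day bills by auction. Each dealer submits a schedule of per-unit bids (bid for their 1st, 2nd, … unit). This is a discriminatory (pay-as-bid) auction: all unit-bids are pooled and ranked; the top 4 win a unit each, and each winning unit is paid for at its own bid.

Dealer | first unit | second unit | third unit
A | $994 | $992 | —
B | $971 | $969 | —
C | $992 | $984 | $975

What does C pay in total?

Pooled unit-bids ranked (top 4): 994 (A-1), 992 (A-2), 992 (C-1), 984 (C-2)
Next rejected bid: $975 (not a price — pay-as-bid).
C's winning unit-bids: 992 + 984 = $1,976.

C pays $1,976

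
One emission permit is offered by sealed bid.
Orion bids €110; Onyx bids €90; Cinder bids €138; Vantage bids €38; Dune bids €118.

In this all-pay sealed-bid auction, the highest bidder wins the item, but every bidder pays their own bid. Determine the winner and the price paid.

Rule: the highest bidder wins the item, but every bidder pays their own bid.
Bids ranked: 138 (Cinder) > 118 (Dune) > 110 (Orion) > 90 (Onyx) > 38 (Vantage)
Cinder is highest and takes the item; every bidder forfeits their bid.

Cinder pays €138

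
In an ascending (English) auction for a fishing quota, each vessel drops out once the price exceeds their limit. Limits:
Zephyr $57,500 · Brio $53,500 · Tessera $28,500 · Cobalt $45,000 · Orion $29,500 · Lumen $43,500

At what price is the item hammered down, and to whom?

Zephyr wins at $53,500

Rule: the price rises until one bidder remains; the winner pays the price at which the last rival dropped out.
Limits ranked: 57,500 (Zephyr) > 53,500 (Brio) > 45,000 (Cobalt) > 43,500 (Lumen) > 29,500 (Orion) > 28,500 (Tessera)
Brio is the last rival to drop out, at $53,500; Zephyr remains and wins at that price.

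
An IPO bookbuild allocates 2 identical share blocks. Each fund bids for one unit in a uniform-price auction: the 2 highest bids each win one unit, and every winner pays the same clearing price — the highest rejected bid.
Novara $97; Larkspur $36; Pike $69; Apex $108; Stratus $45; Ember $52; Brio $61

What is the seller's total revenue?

Total revenue: $138

Bids ranked high→low: 108 (Apex), 97 (Novara), 69 (Pike), 61 (Brio), …
The 2 highest are Apex, Novara.
First losing bid is Pike's $69, which sets the uniform price.
Total revenue = 2 × $69 = $138.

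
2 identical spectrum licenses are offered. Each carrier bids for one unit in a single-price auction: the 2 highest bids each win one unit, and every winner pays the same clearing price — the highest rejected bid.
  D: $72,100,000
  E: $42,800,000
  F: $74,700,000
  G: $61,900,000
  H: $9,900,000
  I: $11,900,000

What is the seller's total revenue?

Ordering the bids: 74,700,000 (F), 72,100,000 (D), 61,900,000 (G), 42,800,000 (E), …
The 2 highest are F, D.
Highest unsuccessful bid: $61,900,000 → clearing price.
Total revenue = 2 × $61,900,000 = $123,800,000.

Total revenue: $123,800,000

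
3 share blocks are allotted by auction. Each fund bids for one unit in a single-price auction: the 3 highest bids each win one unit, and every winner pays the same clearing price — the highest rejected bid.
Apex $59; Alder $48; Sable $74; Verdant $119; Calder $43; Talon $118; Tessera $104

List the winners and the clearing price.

Ordering the bids: 119 (Verdant), 118 (Talon), 104 (Tessera), 74 (Sable), 59 (Apex), …
Winners (3 units): Verdant, Talon, Tessera.
First losing bid is Sable's $74, which sets the uniform price.

Verdant, Talon, Tessera; each pays $74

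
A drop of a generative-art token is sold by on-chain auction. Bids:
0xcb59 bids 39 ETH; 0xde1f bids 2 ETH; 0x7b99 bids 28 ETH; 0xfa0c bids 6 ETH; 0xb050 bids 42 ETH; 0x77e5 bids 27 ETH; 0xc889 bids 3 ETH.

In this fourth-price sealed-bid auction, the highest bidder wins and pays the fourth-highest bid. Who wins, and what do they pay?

0xb050 pays 27 ETH

Bids ranked: 42 (0xb050) > 39 (0xcb59) > 28 (0x7b99) > 27 (0x77e5) > 6 (0xfa0c) > 3 (0xc889) > …
0xb050 wins; payment is bid #4 in the ranking = 27 ETH.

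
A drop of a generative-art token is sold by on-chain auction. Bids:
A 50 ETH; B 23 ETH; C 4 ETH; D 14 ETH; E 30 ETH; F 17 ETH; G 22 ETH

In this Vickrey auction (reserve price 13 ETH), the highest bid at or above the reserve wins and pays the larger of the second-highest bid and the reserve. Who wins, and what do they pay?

Rule: the highest bid at or above the reserve wins and pays the larger of the second-highest bid and the reserve.
Sorting bids: 50 (A) > 30 (E) > 23 (B) > 22 (G) > 17 (F) > 14 (D) > …
Highest eligible bid: A at 50 ETH.
Second-highest bid 30 ETH exceeds the reserve 13 ETH → payment 30 ETH.

A pays 30 ETH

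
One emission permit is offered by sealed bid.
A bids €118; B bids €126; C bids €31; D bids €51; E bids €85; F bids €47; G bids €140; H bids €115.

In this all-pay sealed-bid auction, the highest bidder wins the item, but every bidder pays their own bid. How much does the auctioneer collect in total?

Total revenue: €713

Bids in order: 140 (G) > 126 (B) > 118 (A) > 115 (H) > 85 (E) > 51 (D) > …
Every bidder forfeits their bid regardless of winning.
Revenue = 118 + 126 + 31 + 51 + 85 + 47 + 140 + 115 = €713.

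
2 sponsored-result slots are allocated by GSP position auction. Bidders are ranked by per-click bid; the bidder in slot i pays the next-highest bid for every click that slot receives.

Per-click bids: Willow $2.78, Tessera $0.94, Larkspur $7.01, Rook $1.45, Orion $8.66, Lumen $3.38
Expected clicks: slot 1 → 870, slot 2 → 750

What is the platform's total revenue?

Per-click bids in order: $8.66 (Orion) > $7.01 (Larkspur) > $3.38 (Lumen) > …
Slot 1: Orion pays $7.01 × 870 = $6098.70
Slot 2: Larkspur pays $3.38 × 750 = $2535.00
Total = $8633.70

Total revenue: $8633.70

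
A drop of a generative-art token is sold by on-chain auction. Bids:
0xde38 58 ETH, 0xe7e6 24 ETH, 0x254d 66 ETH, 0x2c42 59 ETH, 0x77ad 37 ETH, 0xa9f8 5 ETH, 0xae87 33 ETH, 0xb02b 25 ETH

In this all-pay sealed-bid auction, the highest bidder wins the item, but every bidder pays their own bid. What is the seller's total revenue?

Total revenue: 307 ETH

Sorting bids: 66 (0x254d) > 59 (0x2c42) > 58 (0xde38) > 37 (0x77ad) > 33 (0xae87) > 25 (0xb02b) > …
0x254d wins with the top bid; all bids are sunk regardless.
Every bidder forfeits their bid regardless of winning.
Revenue = 58 + 24 + 66 + 59 + 37 + 5 + 33 + 25 = 307 ETH.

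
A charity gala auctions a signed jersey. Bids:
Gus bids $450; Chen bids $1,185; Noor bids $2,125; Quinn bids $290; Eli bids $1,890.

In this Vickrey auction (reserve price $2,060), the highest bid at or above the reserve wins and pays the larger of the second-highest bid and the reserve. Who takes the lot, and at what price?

Noor pays $2,060

Rule: the highest bid at or above the reserve wins and pays the larger of the second-highest bid and the reserve.
Sorting bids: 2,125 (Noor) > 1,890 (Eli) > 1,185 (Chen) > 450 (Gus) > 290 (Quinn)
Noor has the top bid at or above the reserve ($2,125).
Second-highest bid $1,890 is below the reserve $2,060, so the reserve binds → payment $2,060.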